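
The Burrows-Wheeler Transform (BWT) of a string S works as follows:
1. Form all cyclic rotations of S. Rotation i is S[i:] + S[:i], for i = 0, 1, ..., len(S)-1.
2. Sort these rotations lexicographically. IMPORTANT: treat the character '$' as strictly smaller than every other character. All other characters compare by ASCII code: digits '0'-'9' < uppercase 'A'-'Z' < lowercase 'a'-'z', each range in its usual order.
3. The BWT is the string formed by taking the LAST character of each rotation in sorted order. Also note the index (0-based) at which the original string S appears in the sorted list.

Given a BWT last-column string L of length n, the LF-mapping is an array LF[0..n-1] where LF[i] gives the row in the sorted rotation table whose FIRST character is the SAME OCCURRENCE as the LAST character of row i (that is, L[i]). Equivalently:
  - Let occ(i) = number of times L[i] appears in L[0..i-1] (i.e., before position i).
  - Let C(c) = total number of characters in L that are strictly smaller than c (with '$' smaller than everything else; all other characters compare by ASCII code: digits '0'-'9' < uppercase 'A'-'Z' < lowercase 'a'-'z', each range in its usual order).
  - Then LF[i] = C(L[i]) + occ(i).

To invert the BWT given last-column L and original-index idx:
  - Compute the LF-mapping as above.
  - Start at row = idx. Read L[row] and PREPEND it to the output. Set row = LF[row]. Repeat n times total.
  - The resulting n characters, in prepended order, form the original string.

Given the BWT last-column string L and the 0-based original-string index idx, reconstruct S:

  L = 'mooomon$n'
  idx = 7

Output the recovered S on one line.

LF mapping: 1 5 6 7 2 8 3 0 4
Walk LF starting at row 7, prepending L[row]:
  step 1: row=7, L[7]='$', prepend. Next row=LF[7]=0
  step 2: row=0, L[0]='m', prepend. Next row=LF[0]=1
  step 3: row=1, L[1]='o', prepend. Next row=LF[1]=5
  step 4: row=5, L[5]='o', prepend. Next row=LF[5]=8
  step 5: row=8, L[8]='n', prepend. Next row=LF[8]=4
  step 6: row=4, L[4]='m', prepend. Next row=LF[4]=2
  step 7: row=2, L[2]='o', prepend. Next row=LF[2]=6
  step 8: row=6, L[6]='n', prepend. Next row=LF[6]=3
  step 9: row=3, L[3]='o', prepend. Next row=LF[3]=7
Reversed output: onomnoom$

Answer: onomnoom$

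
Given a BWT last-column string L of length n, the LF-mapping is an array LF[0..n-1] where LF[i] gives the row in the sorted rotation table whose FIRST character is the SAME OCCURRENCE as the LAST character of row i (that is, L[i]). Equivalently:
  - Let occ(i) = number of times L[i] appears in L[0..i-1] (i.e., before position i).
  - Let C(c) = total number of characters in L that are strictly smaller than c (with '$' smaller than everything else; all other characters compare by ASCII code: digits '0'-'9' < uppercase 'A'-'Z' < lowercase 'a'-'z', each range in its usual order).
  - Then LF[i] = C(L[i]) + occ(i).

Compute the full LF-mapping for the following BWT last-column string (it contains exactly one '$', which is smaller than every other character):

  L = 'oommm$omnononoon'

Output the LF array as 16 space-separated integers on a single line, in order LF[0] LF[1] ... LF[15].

Char counts: '$':1, 'm':4, 'n':4, 'o':7
C (first-col start): C('$')=0, C('m')=1, C('n')=5, C('o')=9
L[0]='o': occ=0, LF[0]=C('o')+0=9+0=9
L[1]='o': occ=1, LF[1]=C('o')+1=9+1=10
L[2]='m': occ=0, LF[2]=C('m')+0=1+0=1
L[3]='m': occ=1, LF[3]=C('m')+1=1+1=2
L[4]='m': occ=2, LF[4]=C('m')+2=1+2=3
L[5]='$': occ=0, LF[5]=C('$')+0=0+0=0
L[6]='o': occ=2, LF[6]=C('o')+2=9+2=11
L[7]='m': occ=3, LF[7]=C('m')+3=1+3=4
L[8]='n': occ=0, LF[8]=C('n')+0=5+0=5
L[9]='o': occ=3, LF[9]=C('o')+3=9+3=12
L[10]='n': occ=1, LF[10]=C('n')+1=5+1=6
L[11]='o': occ=4, LF[11]=C('o')+4=9+4=13
L[12]='n': occ=2, LF[12]=C('n')+2=5+2=7
L[13]='o': occ=5, LF[13]=C('o')+5=9+5=14
L[14]='o': occ=6, LF[14]=C('o')+6=9+6=15
L[15]='n': occ=3, LF[15]=C('n')+3=5+3=8

Answer: 9 10 1 2 3 0 11 4 5 12 6 13 7 14 15 8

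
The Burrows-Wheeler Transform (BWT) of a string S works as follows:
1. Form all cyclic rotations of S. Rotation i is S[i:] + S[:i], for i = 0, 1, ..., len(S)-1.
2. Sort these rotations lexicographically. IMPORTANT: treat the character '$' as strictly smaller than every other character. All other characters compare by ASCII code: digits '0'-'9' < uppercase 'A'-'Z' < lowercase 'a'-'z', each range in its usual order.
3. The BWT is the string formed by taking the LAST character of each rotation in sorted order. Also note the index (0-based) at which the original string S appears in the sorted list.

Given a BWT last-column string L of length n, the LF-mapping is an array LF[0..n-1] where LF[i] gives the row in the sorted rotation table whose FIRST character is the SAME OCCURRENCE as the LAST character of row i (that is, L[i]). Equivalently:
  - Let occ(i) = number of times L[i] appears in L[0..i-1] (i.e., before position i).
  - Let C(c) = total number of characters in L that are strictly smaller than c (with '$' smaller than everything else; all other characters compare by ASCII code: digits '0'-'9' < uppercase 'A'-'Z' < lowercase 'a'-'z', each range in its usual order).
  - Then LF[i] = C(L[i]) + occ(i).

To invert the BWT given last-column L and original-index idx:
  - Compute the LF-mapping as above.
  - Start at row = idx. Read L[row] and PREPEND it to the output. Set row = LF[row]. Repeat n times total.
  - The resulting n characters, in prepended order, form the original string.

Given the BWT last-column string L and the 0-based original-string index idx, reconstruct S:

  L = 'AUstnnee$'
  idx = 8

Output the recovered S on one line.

LF mapping: 1 2 7 8 5 6 3 4 0
Walk LF starting at row 8, prepending L[row]:
  step 1: row=8, L[8]='$', prepend. Next row=LF[8]=0
  step 2: row=0, L[0]='A', prepend. Next row=LF[0]=1
  step 3: row=1, L[1]='U', prepend. Next row=LF[1]=2
  step 4: row=2, L[2]='s', prepend. Next row=LF[2]=7
  step 5: row=7, L[7]='e', prepend. Next row=LF[7]=4
  step 6: row=4, L[4]='n', prepend. Next row=LF[4]=5
  step 7: row=5, L[5]='n', prepend. Next row=LF[5]=6
  step 8: row=6, L[6]='e', prepend. Next row=LF[6]=3
  step 9: row=3, L[3]='t', prepend. Next row=LF[3]=8
Reversed output: tennesUA$

Answer: tennesUA$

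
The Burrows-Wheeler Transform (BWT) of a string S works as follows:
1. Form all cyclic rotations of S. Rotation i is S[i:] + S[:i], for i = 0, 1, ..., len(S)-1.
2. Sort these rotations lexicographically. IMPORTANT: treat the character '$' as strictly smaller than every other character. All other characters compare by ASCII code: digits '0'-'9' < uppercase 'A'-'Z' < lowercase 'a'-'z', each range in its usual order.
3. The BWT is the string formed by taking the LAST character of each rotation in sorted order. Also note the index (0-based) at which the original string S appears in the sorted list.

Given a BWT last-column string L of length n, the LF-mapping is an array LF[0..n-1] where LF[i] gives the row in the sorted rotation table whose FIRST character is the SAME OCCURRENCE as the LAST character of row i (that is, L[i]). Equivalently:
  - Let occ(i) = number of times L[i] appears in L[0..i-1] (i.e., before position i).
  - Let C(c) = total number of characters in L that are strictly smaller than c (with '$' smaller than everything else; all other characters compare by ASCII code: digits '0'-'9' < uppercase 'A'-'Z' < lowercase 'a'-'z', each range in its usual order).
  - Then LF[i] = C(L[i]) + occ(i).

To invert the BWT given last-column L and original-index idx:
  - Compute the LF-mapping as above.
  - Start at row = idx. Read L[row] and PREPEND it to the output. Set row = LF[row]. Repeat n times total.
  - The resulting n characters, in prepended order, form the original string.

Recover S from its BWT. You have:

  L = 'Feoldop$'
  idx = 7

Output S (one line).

Answer: poodleF$

Derivation:
LF mapping: 1 3 5 4 2 6 7 0
Walk LF starting at row 7, prepending L[row]:
  step 1: row=7, L[7]='$', prepend. Next row=LF[7]=0
  step 2: row=0, L[0]='F', prepend. Next row=LF[0]=1
  step 3: row=1, L[1]='e', prepend. Next row=LF[1]=3
  step 4: row=3, L[3]='l', prepend. Next row=LF[3]=4
  step 5: row=4, L[4]='d', prepend. Next row=LF[4]=2
  step 6: row=2, L[2]='o', prepend. Next row=LF[2]=5
  step 7: row=5, L[5]='o', prepend. Next row=LF[5]=6
  step 8: row=6, L[6]='p', prepend. Next row=LF[6]=7
Reversed output: poodleF$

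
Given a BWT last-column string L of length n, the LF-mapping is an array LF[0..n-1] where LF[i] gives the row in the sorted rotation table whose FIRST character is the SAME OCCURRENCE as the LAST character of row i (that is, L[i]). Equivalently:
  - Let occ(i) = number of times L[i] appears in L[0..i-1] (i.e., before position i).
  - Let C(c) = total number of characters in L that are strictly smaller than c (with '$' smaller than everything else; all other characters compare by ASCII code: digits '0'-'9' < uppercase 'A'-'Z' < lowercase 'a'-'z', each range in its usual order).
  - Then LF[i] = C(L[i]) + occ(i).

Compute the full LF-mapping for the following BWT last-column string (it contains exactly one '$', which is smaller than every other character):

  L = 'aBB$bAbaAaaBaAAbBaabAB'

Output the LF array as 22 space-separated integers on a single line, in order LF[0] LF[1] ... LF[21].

Answer: 11 6 7 0 18 1 19 12 2 13 14 8 15 3 4 20 9 16 17 21 5 10

Derivation:
Char counts: '$':1, 'A':5, 'B':5, 'a':7, 'b':4
C (first-col start): C('$')=0, C('A')=1, C('B')=6, C('a')=11, C('b')=18
L[0]='a': occ=0, LF[0]=C('a')+0=11+0=11
L[1]='B': occ=0, LF[1]=C('B')+0=6+0=6
L[2]='B': occ=1, LF[2]=C('B')+1=6+1=7
L[3]='$': occ=0, LF[3]=C('$')+0=0+0=0
L[4]='b': occ=0, LF[4]=C('b')+0=18+0=18
L[5]='A': occ=0, LF[5]=C('A')+0=1+0=1
L[6]='b': occ=1, LF[6]=C('b')+1=18+1=19
L[7]='a': occ=1, LF[7]=C('a')+1=11+1=12
L[8]='A': occ=1, LF[8]=C('A')+1=1+1=2
L[9]='a': occ=2, LF[9]=C('a')+2=11+2=13
L[10]='a': occ=3, LF[10]=C('a')+3=11+3=14
L[11]='B': occ=2, LF[11]=C('B')+2=6+2=8
L[12]='a': occ=4, LF[12]=C('a')+4=11+4=15
L[13]='A': occ=2, LF[13]=C('A')+2=1+2=3
L[14]='A': occ=3, LF[14]=C('A')+3=1+3=4
L[15]='b': occ=2, LF[15]=C('b')+2=18+2=20
L[16]='B': occ=3, LF[16]=C('B')+3=6+3=9
L[17]='a': occ=5, LF[17]=C('a')+5=11+5=16
L[18]='a': occ=6, LF[18]=C('a')+6=11+6=17
L[19]='b': occ=3, LF[19]=C('b')+3=18+3=21
L[20]='A': occ=4, LF[20]=C('A')+4=1+4=5
L[21]='B': occ=4, LF[21]=C('B')+4=6+4=10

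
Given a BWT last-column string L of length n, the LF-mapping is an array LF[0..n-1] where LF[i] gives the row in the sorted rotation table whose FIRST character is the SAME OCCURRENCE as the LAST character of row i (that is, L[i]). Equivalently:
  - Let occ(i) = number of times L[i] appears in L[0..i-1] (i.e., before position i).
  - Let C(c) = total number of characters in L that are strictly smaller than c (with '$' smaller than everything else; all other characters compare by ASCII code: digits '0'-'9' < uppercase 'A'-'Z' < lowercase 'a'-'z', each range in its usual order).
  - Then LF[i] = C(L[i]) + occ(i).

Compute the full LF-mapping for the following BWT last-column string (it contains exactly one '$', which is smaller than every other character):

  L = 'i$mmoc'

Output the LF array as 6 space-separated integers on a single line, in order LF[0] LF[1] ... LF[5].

Answer: 2 0 3 4 5 1

Derivation:
Char counts: '$':1, 'c':1, 'i':1, 'm':2, 'o':1
C (first-col start): C('$')=0, C('c')=1, C('i')=2, C('m')=3, C('o')=5
L[0]='i': occ=0, LF[0]=C('i')+0=2+0=2
L[1]='$': occ=0, LF[1]=C('$')+0=0+0=0
L[2]='m': occ=0, LF[2]=C('m')+0=3+0=3
L[3]='m': occ=1, LF[3]=C('m')+1=3+1=4
L[4]='o': occ=0, LF[4]=C('o')+0=5+0=5
L[5]='c': occ=0, LF[5]=C('c')+0=1+0=1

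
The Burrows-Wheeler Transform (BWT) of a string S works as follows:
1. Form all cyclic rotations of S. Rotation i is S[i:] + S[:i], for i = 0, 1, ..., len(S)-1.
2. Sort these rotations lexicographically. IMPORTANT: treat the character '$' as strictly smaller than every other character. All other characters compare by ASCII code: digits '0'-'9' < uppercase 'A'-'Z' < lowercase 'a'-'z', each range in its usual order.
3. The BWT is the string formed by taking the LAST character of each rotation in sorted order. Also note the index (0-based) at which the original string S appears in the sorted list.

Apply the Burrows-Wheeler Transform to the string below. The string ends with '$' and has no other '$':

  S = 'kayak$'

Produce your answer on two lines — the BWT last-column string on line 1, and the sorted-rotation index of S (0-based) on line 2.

All 6 rotations (rotation i = S[i:]+S[:i]):
  rot[0] = kayak$
  rot[1] = ayak$k
  rot[2] = yak$ka
  rot[3] = ak$kay
  rot[4] = k$kaya
  rot[5] = $kayak
Sorted (with $ < everything):
  sorted[0] = $kayak  (last char: 'k')
  sorted[1] = ak$kay  (last char: 'y')
  sorted[2] = ayak$k  (last char: 'k')
  sorted[3] = k$kaya  (last char: 'a')
  sorted[4] = kayak$  (last char: '$')
  sorted[5] = yak$ka  (last char: 'a')
Last column: kyka$a
Original string S is at sorted index 4

Answer: kyka$a
4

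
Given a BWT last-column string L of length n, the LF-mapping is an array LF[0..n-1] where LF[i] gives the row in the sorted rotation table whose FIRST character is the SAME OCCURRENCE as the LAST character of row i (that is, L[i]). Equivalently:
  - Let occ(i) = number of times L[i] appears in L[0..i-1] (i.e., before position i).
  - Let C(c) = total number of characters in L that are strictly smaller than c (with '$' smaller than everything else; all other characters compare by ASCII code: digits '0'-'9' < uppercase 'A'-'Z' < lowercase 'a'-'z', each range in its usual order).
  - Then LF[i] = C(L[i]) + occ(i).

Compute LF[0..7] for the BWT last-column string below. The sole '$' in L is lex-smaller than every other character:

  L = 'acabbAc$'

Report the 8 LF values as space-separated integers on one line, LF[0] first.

Char counts: '$':1, 'A':1, 'a':2, 'b':2, 'c':2
C (first-col start): C('$')=0, C('A')=1, C('a')=2, C('b')=4, C('c')=6
L[0]='a': occ=0, LF[0]=C('a')+0=2+0=2
L[1]='c': occ=0, LF[1]=C('c')+0=6+0=6
L[2]='a': occ=1, LF[2]=C('a')+1=2+1=3
L[3]='b': occ=0, LF[3]=C('b')+0=4+0=4
L[4]='b': occ=1, LF[4]=C('b')+1=4+1=5
L[5]='A': occ=0, LF[5]=C('A')+0=1+0=1
L[6]='c': occ=1, LF[6]=C('c')+1=6+1=7
L[7]='$': occ=0, LF[7]=C('$')+0=0+0=0

Answer: 2 6 3 4 5 1 7 0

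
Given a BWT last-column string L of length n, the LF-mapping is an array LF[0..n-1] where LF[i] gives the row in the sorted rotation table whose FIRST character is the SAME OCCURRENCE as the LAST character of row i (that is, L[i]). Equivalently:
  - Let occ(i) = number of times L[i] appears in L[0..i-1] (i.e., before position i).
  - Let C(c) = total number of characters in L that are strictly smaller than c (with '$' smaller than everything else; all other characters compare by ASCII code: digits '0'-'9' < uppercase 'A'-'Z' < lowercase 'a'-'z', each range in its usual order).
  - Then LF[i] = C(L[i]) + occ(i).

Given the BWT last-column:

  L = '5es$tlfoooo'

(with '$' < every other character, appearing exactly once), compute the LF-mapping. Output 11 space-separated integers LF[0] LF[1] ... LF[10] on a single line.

Char counts: '$':1, '5':1, 'e':1, 'f':1, 'l':1, 'o':4, 's':1, 't':1
C (first-col start): C('$')=0, C('5')=1, C('e')=2, C('f')=3, C('l')=4, C('o')=5, C('s')=9, C('t')=10
L[0]='5': occ=0, LF[0]=C('5')+0=1+0=1
L[1]='e': occ=0, LF[1]=C('e')+0=2+0=2
L[2]='s': occ=0, LF[2]=C('s')+0=9+0=9
L[3]='$': occ=0, LF[3]=C('$')+0=0+0=0
L[4]='t': occ=0, LF[4]=C('t')+0=10+0=10
L[5]='l': occ=0, LF[5]=C('l')+0=4+0=4
L[6]='f': occ=0, LF[6]=C('f')+0=3+0=3
L[7]='o': occ=0, LF[7]=C('o')+0=5+0=5
L[8]='o': occ=1, LF[8]=C('o')+1=5+1=6
L[9]='o': occ=2, LF[9]=C('o')+2=5+2=7
L[10]='o': occ=3, LF[10]=C('o')+3=5+3=8

Answer: 1 2 9 0 10 4 3 5 6 7 8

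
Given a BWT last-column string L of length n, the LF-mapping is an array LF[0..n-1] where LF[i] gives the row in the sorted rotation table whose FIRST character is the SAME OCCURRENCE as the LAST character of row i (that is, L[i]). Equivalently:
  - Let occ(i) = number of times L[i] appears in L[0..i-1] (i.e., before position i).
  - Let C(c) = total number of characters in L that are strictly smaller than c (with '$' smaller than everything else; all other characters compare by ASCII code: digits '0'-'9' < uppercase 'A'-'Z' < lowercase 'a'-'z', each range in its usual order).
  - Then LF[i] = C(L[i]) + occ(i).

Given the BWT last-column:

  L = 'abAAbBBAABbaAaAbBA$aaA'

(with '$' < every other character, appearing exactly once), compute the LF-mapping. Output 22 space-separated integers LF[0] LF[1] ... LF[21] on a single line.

Char counts: '$':1, 'A':8, 'B':4, 'a':5, 'b':4
C (first-col start): C('$')=0, C('A')=1, C('B')=9, C('a')=13, C('b')=18
L[0]='a': occ=0, LF[0]=C('a')+0=13+0=13
L[1]='b': occ=0, LF[1]=C('b')+0=18+0=18
L[2]='A': occ=0, LF[2]=C('A')+0=1+0=1
L[3]='A': occ=1, LF[3]=C('A')+1=1+1=2
L[4]='b': occ=1, LF[4]=C('b')+1=18+1=19
L[5]='B': occ=0, LF[5]=C('B')+0=9+0=9
L[6]='B': occ=1, LF[6]=C('B')+1=9+1=10
L[7]='A': occ=2, LF[7]=C('A')+2=1+2=3
L[8]='A': occ=3, LF[8]=C('A')+3=1+3=4
L[9]='B': occ=2, LF[9]=C('B')+2=9+2=11
L[10]='b': occ=2, LF[10]=C('b')+2=18+2=20
L[11]='a': occ=1, LF[11]=C('a')+1=13+1=14
L[12]='A': occ=4, LF[12]=C('A')+4=1+4=5
L[13]='a': occ=2, LF[13]=C('a')+2=13+2=15
L[14]='A': occ=5, LF[14]=C('A')+5=1+5=6
L[15]='b': occ=3, LF[15]=C('b')+3=18+3=21
L[16]='B': occ=3, LF[16]=C('B')+3=9+3=12
L[17]='A': occ=6, LF[17]=C('A')+6=1+6=7
L[18]='$': occ=0, LF[18]=C('$')+0=0+0=0
L[19]='a': occ=3, LF[19]=C('a')+3=13+3=16
L[20]='a': occ=4, LF[20]=C('a')+4=13+4=17
L[21]='A': occ=7, LF[21]=C('A')+7=1+7=8

Answer: 13 18 1 2 19 9 10 3 4 11 20 14 5 15 6 21 12 7 0 16 17 8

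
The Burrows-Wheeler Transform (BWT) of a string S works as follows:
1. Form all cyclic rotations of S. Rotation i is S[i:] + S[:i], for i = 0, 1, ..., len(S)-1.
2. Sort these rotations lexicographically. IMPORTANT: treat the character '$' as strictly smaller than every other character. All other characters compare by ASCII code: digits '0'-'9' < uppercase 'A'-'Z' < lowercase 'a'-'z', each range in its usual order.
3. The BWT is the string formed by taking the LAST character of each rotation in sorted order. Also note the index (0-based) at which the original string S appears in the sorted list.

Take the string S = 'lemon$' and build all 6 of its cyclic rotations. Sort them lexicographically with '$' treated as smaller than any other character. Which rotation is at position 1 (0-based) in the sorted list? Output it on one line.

All 6 rotations (rotation i = S[i:]+S[:i]):
  rot[0] = lemon$
  rot[1] = emon$l
  rot[2] = mon$le
  rot[3] = on$lem
  rot[4] = n$lemo
  rot[5] = $lemon
Sorted (with $ < everything):
  sorted[0] = $lemon
  sorted[1] = emon$l
  sorted[2] = lemon$
  sorted[3] = mon$le
  sorted[4] = n$lemo
  sorted[5] = on$lem
sorted[1] = emon$l

Answer: emon$l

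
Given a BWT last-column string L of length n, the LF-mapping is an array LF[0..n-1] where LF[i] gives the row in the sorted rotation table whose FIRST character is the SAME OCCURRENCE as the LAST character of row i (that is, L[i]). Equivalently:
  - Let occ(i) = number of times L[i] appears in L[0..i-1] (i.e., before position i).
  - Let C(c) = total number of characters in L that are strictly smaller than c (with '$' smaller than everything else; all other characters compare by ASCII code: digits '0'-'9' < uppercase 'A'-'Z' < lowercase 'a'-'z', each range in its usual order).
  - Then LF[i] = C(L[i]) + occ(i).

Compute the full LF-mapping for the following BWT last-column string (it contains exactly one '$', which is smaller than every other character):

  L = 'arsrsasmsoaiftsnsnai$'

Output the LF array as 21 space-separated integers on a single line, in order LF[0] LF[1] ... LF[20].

Answer: 1 12 14 13 15 2 16 8 17 11 3 6 5 20 18 9 19 10 4 7 0

Derivation:
Char counts: '$':1, 'a':4, 'f':1, 'i':2, 'm':1, 'n':2, 'o':1, 'r':2, 's':6, 't':1
C (first-col start): C('$')=0, C('a')=1, C('f')=5, C('i')=6, C('m')=8, C('n')=9, C('o')=11, C('r')=12, C('s')=14, C('t')=20
L[0]='a': occ=0, LF[0]=C('a')+0=1+0=1
L[1]='r': occ=0, LF[1]=C('r')+0=12+0=12
L[2]='s': occ=0, LF[2]=C('s')+0=14+0=14
L[3]='r': occ=1, LF[3]=C('r')+1=12+1=13
L[4]='s': occ=1, LF[4]=C('s')+1=14+1=15
L[5]='a': occ=1, LF[5]=C('a')+1=1+1=2
L[6]='s': occ=2, LF[6]=C('s')+2=14+2=16
L[7]='m': occ=0, LF[7]=C('m')+0=8+0=8
L[8]='s': occ=3, LF[8]=C('s')+3=14+3=17
L[9]='o': occ=0, LF[9]=C('o')+0=11+0=11
L[10]='a': occ=2, LF[10]=C('a')+2=1+2=3
L[11]='i': occ=0, LF[11]=C('i')+0=6+0=6
L[12]='f': occ=0, LF[12]=C('f')+0=5+0=5
L[13]='t': occ=0, LF[13]=C('t')+0=20+0=20
L[14]='s': occ=4, LF[14]=C('s')+4=14+4=18
L[15]='n': occ=0, LF[15]=C('n')+0=9+0=9
L[16]='s': occ=5, LF[16]=C('s')+5=14+5=19
L[17]='n': occ=1, LF[17]=C('n')+1=9+1=10
L[18]='a': occ=3, LF[18]=C('a')+3=1+3=4
L[19]='i': occ=1, LF[19]=C('i')+1=6+1=7
L[20]='$': occ=0, LF[20]=C('$')+0=0+0=0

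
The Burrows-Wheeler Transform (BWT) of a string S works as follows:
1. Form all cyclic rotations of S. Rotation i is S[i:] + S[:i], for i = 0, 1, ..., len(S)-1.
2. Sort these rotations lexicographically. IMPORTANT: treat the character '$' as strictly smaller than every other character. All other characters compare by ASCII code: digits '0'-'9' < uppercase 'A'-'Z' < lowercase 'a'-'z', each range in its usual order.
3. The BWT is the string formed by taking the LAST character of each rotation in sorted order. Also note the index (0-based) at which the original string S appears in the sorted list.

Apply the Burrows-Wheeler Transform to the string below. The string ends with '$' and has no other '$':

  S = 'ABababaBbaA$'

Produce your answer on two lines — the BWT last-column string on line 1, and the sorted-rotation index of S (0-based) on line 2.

Answer: Aa$AabbbBBaa
2

Derivation:
All 12 rotations (rotation i = S[i:]+S[:i]):
  rot[0] = ABababaBbaA$
  rot[1] = BababaBbaA$A
  rot[2] = ababaBbaA$AB
  rot[3] = babaBbaA$ABa
  rot[4] = abaBbaA$ABab
  rot[5] = baBbaA$ABaba
  rot[6] = aBbaA$ABabab
  rot[7] = BbaA$ABababa
  rot[8] = baA$ABababaB
  rot[9] = aA$ABababaBb
  rot[10] = A$ABababaBba
  rot[11] = $ABababaBbaA
Sorted (with $ < everything):
  sorted[0] = $ABababaBbaA  (last char: 'A')
  sorted[1] = A$ABababaBba  (last char: 'a')
  sorted[2] = ABababaBbaA$  (last char: '$')
  sorted[3] = BababaBbaA$A  (last char: 'A')
  sorted[4] = BbaA$ABababa  (last char: 'a')
  sorted[5] = aA$ABababaBb  (last char: 'b')
  sorted[6] = aBbaA$ABabab  (last char: 'b')
  sorted[7] = abaBbaA$ABab  (last char: 'b')
  sorted[8] = ababaBbaA$AB  (last char: 'B')
  sorted[9] = baA$ABababaB  (last char: 'B')
  sorted[10] = baBbaA$ABaba  (last char: 'a')
  sorted[11] = babaBbaA$ABa  (last char: 'a')
Last column: Aa$AabbbBBaa
Original string S is at sorted index 2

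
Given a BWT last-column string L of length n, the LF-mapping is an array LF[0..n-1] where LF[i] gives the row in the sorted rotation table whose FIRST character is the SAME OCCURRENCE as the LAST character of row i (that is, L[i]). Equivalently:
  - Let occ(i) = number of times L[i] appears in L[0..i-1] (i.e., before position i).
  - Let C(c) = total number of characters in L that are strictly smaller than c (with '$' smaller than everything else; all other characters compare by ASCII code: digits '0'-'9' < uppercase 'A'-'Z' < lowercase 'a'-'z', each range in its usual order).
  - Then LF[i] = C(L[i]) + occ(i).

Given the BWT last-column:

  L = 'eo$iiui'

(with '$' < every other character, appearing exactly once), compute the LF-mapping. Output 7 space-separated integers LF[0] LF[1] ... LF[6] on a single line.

Char counts: '$':1, 'e':1, 'i':3, 'o':1, 'u':1
C (first-col start): C('$')=0, C('e')=1, C('i')=2, C('o')=5, C('u')=6
L[0]='e': occ=0, LF[0]=C('e')+0=1+0=1
L[1]='o': occ=0, LF[1]=C('o')+0=5+0=5
L[2]='$': occ=0, LF[2]=C('$')+0=0+0=0
L[3]='i': occ=0, LF[3]=C('i')+0=2+0=2
L[4]='i': occ=1, LF[4]=C('i')+1=2+1=3
L[5]='u': occ=0, LF[5]=C('u')+0=6+0=6
L[6]='i': occ=2, LF[6]=C('i')+2=2+2=4

Answer: 1 5 0 2 3 6 4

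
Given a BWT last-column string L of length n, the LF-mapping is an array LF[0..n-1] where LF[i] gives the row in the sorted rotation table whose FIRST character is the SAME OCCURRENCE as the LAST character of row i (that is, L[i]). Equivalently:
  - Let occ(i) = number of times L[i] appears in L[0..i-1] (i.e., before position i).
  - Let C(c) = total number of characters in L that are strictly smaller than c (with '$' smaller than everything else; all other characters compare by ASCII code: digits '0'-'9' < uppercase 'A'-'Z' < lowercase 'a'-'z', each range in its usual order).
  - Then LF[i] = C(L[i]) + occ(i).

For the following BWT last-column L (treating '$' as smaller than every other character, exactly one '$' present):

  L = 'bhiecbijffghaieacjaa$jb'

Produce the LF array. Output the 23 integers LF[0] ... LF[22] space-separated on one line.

Answer: 5 15 17 10 8 6 18 20 12 13 14 16 1 19 11 2 9 21 3 4 0 22 7

Derivation:
Char counts: '$':1, 'a':4, 'b':3, 'c':2, 'e':2, 'f':2, 'g':1, 'h':2, 'i':3, 'j':3
C (first-col start): C('$')=0, C('a')=1, C('b')=5, C('c')=8, C('e')=10, C('f')=12, C('g')=14, C('h')=15, C('i')=17, C('j')=20
L[0]='b': occ=0, LF[0]=C('b')+0=5+0=5
L[1]='h': occ=0, LF[1]=C('h')+0=15+0=15
L[2]='i': occ=0, LF[2]=C('i')+0=17+0=17
L[3]='e': occ=0, LF[3]=C('e')+0=10+0=10
L[4]='c': occ=0, LF[4]=C('c')+0=8+0=8
L[5]='b': occ=1, LF[5]=C('b')+1=5+1=6
L[6]='i': occ=1, LF[6]=C('i')+1=17+1=18
L[7]='j': occ=0, LF[7]=C('j')+0=20+0=20
L[8]='f': occ=0, LF[8]=C('f')+0=12+0=12
L[9]='f': occ=1, LF[9]=C('f')+1=12+1=13
L[10]='g': occ=0, LF[10]=C('g')+0=14+0=14
L[11]='h': occ=1, LF[11]=C('h')+1=15+1=16
L[12]='a': occ=0, LF[12]=C('a')+0=1+0=1
L[13]='i': occ=2, LF[13]=C('i')+2=17+2=19
L[14]='e': occ=1, LF[14]=C('e')+1=10+1=11
L[15]='a': occ=1, LF[15]=C('a')+1=1+1=2
L[16]='c': occ=1, LF[16]=C('c')+1=8+1=9
L[17]='j': occ=1, LF[17]=C('j')+1=20+1=21
L[18]='a': occ=2, LF[18]=C('a')+2=1+2=3
L[19]='a': occ=3, LF[19]=C('a')+3=1+3=4
L[20]='$': occ=0, LF[20]=C('$')+0=0+0=0
L[21]='j': occ=2, LF[21]=C('j')+2=20+2=22
L[22]='b': occ=2, LF[22]=C('b')+2=5+2=7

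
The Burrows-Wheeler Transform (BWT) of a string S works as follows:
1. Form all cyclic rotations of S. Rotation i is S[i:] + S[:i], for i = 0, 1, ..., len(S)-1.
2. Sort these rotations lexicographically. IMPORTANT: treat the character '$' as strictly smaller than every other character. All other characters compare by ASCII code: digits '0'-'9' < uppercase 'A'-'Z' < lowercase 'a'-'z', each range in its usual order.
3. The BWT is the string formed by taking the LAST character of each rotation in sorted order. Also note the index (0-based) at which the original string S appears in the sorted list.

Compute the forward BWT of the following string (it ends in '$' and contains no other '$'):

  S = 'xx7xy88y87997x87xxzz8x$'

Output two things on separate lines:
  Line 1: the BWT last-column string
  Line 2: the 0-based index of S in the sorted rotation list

All 23 rotations (rotation i = S[i:]+S[:i]):
  rot[0] = xx7xy88y87997x87xxzz8x$
  rot[1] = x7xy88y87997x87xxzz8x$x
  rot[2] = 7xy88y87997x87xxzz8x$xx
  rot[3] = xy88y87997x87xxzz8x$xx7
  rot[4] = y88y87997x87xxzz8x$xx7x
  rot[5] = 88y87997x87xxzz8x$xx7xy
  rot[6] = 8y87997x87xxzz8x$xx7xy8
  rot[7] = y87997x87xxzz8x$xx7xy88
  rot[8] = 87997x87xxzz8x$xx7xy88y
  rot[9] = 7997x87xxzz8x$xx7xy88y8
  rot[10] = 997x87xxzz8x$xx7xy88y87
  rot[11] = 97x87xxzz8x$xx7xy88y879
  rot[12] = 7x87xxzz8x$xx7xy88y8799
  rot[13] = x87xxzz8x$xx7xy88y87997
  rot[14] = 87xxzz8x$xx7xy88y87997x
  rot[15] = 7xxzz8x$xx7xy88y87997x8
  rot[16] = xxzz8x$xx7xy88y87997x87
  rot[17] = xzz8x$xx7xy88y87997x87x
  rot[18] = zz8x$xx7xy88y87997x87xx
  rot[19] = z8x$xx7xy88y87997x87xxz
  rot[20] = 8x$xx7xy88y87997x87xxzz
  rot[21] = x$xx7xy88y87997x87xxzz8
  rot[22] = $xx7xy88y87997x87xxzz8x
Sorted (with $ < everything):
  sorted[0] = $xx7xy88y87997x87xxzz8x  (last char: 'x')
  sorted[1] = 7997x87xxzz8x$xx7xy88y8  (last char: '8')
  sorted[2] = 7x87xxzz8x$xx7xy88y8799  (last char: '9')
  sorted[3] = 7xxzz8x$xx7xy88y87997x8  (last char: '8')
  sorted[4] = 7xy88y87997x87xxzz8x$xx  (last char: 'x')
  sorted[5] = 87997x87xxzz8x$xx7xy88y  (last char: 'y')
  sorted[6] = 87xxzz8x$xx7xy88y87997x  (last char: 'x')
  sorted[7] = 88y87997x87xxzz8x$xx7xy  (last char: 'y')
  sorted[8] = 8x$xx7xy88y87997x87xxzz  (last char: 'z')
  sorted[9] = 8y87997x87xxzz8x$xx7xy8  (last char: '8')
  sorted[10] = 97x87xxzz8x$xx7xy88y879  (last char: '9')
  sorted[11] = 997x87xxzz8x$xx7xy88y87  (last char: '7')
  sorted[12] = x$xx7xy88y87997x87xxzz8  (last char: '8')
  sorted[13] = x7xy88y87997x87xxzz8x$x  (last char: 'x')
  sorted[14] = x87xxzz8x$xx7xy88y87997  (last char: '7')
  sorted[15] = xx7xy88y87997x87xxzz8x$  (last char: '$')
  sorted[16] = xxzz8x$xx7xy88y87997x87  (last char: '7')
  sorted[17] = xy88y87997x87xxzz8x$xx7  (last char: '7')
  sorted[18] = xzz8x$xx7xy88y87997x87x  (last char: 'x')
  sorted[19] = y87997x87xxzz8x$xx7xy88  (last char: '8')
  sorted[20] = y88y87997x87xxzz8x$xx7x  (last char: 'x')
  sorted[21] = z8x$xx7xy88y87997x87xxz  (last char: 'z')
  sorted[22] = zz8x$xx7xy88y87997x87xx  (last char: 'x')
Last column: x898xyxyz8978x7$77x8xzx
Original string S is at sorted index 15

Answer: x898xyxyz8978x7$77x8xzx
15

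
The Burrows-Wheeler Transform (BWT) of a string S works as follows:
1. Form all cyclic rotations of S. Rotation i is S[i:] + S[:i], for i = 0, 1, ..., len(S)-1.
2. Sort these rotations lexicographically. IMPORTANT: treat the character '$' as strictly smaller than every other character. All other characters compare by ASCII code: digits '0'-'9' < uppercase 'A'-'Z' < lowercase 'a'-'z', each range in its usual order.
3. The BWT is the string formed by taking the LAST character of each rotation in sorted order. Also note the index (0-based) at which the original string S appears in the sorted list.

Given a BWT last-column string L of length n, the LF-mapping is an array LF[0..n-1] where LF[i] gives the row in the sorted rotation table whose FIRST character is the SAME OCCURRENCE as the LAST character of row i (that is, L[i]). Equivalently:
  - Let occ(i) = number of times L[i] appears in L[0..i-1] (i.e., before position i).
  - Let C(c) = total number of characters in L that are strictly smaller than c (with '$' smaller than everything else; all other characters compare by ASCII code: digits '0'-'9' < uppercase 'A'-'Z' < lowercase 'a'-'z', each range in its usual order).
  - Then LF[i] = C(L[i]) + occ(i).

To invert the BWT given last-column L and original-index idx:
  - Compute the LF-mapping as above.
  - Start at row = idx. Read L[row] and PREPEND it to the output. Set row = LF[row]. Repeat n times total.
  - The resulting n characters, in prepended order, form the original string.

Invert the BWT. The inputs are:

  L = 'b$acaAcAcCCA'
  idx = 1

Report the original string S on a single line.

Answer: ACcaAaCcAcb$

Derivation:
LF mapping: 8 0 6 9 7 1 10 2 11 4 5 3
Walk LF starting at row 1, prepending L[row]:
  step 1: row=1, L[1]='$', prepend. Next row=LF[1]=0
  step 2: row=0, L[0]='b', prepend. Next row=LF[0]=8
  step 3: row=8, L[8]='c', prepend. Next row=LF[8]=11
  step 4: row=11, L[11]='A', prepend. Next row=LF[11]=3
  step 5: row=3, L[3]='c', prepend. Next row=LF[3]=9
  step 6: row=9, L[9]='C', prepend. Next row=LF[9]=4
  step 7: row=4, L[4]='a', prepend. Next row=LF[4]=7
  step 8: row=7, L[7]='A', prepend. Next row=LF[7]=2
  step 9: row=2, L[2]='a', prepend. Next row=LF[2]=6
  step 10: row=6, L[6]='c', prepend. Next row=LF[6]=10
  step 11: row=10, L[10]='C', prepend. Next row=LF[10]=5
  step 12: row=5, L[5]='A', prepend. Next row=LF[5]=1
Reversed output: ACcaAaCcAcb$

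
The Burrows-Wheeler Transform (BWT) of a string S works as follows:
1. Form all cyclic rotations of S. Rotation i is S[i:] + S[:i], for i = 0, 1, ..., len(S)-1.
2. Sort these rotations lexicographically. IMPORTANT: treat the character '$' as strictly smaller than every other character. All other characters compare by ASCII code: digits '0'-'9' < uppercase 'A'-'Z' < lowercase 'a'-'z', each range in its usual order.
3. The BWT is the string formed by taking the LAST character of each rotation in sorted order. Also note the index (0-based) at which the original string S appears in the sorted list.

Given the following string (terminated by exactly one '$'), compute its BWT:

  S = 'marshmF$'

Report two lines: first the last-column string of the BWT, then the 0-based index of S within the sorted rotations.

All 8 rotations (rotation i = S[i:]+S[:i]):
  rot[0] = marshmF$
  rot[1] = arshmF$m
  rot[2] = rshmF$ma
  rot[3] = shmF$mar
  rot[4] = hmF$mars
  rot[5] = mF$marsh
  rot[6] = F$marshm
  rot[7] = $marshmF
Sorted (with $ < everything):
  sorted[0] = $marshmF  (last char: 'F')
  sorted[1] = F$marshm  (last char: 'm')
  sorted[2] = arshmF$m  (last char: 'm')
  sorted[3] = hmF$mars  (last char: 's')
  sorted[4] = mF$marsh  (last char: 'h')
  sorted[5] = marshmF$  (last char: '$')
  sorted[6] = rshmF$ma  (last char: 'a')
  sorted[7] = shmF$mar  (last char: 'r')
Last column: Fmmsh$ar
Original string S is at sorted index 5

Answer: Fmmsh$ar
5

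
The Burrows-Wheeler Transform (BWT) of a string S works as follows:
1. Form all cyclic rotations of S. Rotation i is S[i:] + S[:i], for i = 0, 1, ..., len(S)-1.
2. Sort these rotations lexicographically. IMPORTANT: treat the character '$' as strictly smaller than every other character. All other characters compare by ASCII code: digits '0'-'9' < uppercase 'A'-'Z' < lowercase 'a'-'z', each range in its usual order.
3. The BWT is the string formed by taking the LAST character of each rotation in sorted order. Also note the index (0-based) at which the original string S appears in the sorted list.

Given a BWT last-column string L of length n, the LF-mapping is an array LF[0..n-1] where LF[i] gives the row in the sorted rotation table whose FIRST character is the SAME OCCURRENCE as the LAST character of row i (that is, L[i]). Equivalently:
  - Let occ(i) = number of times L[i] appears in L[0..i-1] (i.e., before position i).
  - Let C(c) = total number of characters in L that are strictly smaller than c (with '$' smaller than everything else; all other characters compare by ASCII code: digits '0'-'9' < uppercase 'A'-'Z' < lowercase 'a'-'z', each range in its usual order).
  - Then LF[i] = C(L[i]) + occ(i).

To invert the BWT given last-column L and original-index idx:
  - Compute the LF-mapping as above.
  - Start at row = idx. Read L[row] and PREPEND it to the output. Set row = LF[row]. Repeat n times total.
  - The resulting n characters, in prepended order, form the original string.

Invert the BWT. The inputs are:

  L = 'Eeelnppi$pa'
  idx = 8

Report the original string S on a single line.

Answer: pineappleE$

Derivation:
LF mapping: 1 3 4 6 7 8 9 5 0 10 2
Walk LF starting at row 8, prepending L[row]:
  step 1: row=8, L[8]='$', prepend. Next row=LF[8]=0
  step 2: row=0, L[0]='E', prepend. Next row=LF[0]=1
  step 3: row=1, L[1]='e', prepend. Next row=LF[1]=3
  step 4: row=3, L[3]='l', prepend. Next row=LF[3]=6
  step 5: row=6, L[6]='p', prepend. Next row=LF[6]=9
  step 6: row=9, L[9]='p', prepend. Next row=LF[9]=10
  step 7: row=10, L[10]='a', prepend. Next row=LF[10]=2
  step 8: row=2, L[2]='e', prepend. Next row=LF[2]=4
  step 9: row=4, L[4]='n', prepend. Next row=LF[4]=7
  step 10: row=7, L[7]='i', prepend. Next row=LF[7]=5
  step 11: row=5, L[5]='p', prepend. Next row=LF[5]=8
Reversed output: pineappleE$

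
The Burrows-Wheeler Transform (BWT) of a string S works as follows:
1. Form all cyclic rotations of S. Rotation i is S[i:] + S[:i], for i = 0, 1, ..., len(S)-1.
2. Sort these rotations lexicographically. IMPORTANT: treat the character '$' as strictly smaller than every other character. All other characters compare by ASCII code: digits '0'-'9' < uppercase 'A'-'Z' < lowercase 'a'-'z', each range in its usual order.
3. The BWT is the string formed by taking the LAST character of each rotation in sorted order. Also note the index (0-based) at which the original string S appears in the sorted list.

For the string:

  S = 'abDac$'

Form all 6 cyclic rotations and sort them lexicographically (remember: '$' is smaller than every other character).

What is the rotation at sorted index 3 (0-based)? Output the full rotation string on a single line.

All 6 rotations (rotation i = S[i:]+S[:i]):
  rot[0] = abDac$
  rot[1] = bDac$a
  rot[2] = Dac$ab
  rot[3] = ac$abD
  rot[4] = c$abDa
  rot[5] = $abDac
Sorted (with $ < everything):
  sorted[0] = $abDac
  sorted[1] = Dac$ab
  sorted[2] = abDac$
  sorted[3] = ac$abD
  sorted[4] = bDac$a
  sorted[5] = c$abDa
sorted[3] = ac$abD

Answer: ac$abD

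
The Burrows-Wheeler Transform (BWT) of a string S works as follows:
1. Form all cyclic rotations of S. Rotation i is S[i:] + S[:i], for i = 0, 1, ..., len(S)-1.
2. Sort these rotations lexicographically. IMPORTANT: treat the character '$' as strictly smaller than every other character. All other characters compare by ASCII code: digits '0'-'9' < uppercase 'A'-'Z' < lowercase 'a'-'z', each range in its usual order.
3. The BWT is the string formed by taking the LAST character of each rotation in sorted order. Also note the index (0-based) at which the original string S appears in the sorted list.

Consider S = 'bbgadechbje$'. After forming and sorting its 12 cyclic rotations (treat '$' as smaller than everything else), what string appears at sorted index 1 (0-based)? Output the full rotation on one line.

Answer: adechbje$bbg

Derivation:
All 12 rotations (rotation i = S[i:]+S[:i]):
  rot[0] = bbgadechbje$
  rot[1] = bgadechbje$b
  rot[2] = gadechbje$bb
  rot[3] = adechbje$bbg
  rot[4] = dechbje$bbga
  rot[5] = echbje$bbgad
  rot[6] = chbje$bbgade
  rot[7] = hbje$bbgadec
  rot[8] = bje$bbgadech
  rot[9] = je$bbgadechb
  rot[10] = e$bbgadechbj
  rot[11] = $bbgadechbje
Sorted (with $ < everything):
  sorted[0] = $bbgadechbje
  sorted[1] = adechbje$bbg
  sorted[2] = bbgadechbje$
  sorted[3] = bgadechbje$b
  sorted[4] = bje$bbgadech
  sorted[5] = chbje$bbgade
  sorted[6] = dechbje$bbga
  sorted[7] = e$bbgadechbj
  sorted[8] = echbje$bbgad
  sorted[9] = gadechbje$bb
  sorted[10] = hbje$bbgadec
  sorted[11] = je$bbgadechb
sorted[1] = adechbje$bbg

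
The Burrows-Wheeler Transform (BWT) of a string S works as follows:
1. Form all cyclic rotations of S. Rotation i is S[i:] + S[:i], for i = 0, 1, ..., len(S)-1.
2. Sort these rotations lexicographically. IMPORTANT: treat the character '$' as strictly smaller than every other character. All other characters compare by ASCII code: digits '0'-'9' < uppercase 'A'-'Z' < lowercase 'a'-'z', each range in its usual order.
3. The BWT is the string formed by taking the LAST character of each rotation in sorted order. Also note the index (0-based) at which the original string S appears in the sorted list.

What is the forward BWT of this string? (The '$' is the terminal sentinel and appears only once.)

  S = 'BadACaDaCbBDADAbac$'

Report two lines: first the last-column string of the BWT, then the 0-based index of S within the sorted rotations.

Answer: cdDDb$AaBAaDCbBCAaa
5

Derivation:
All 19 rotations (rotation i = S[i:]+S[:i]):
  rot[0] = BadACaDaCbBDADAbac$
  rot[1] = adACaDaCbBDADAbac$B
  rot[2] = dACaDaCbBDADAbac$Ba
  rot[3] = ACaDaCbBDADAbac$Bad
  rot[4] = CaDaCbBDADAbac$BadA
  rot[5] = aDaCbBDADAbac$BadAC
  rot[6] = DaCbBDADAbac$BadACa
  rot[7] = aCbBDADAbac$BadACaD
  rot[8] = CbBDADAbac$BadACaDa
  rot[9] = bBDADAbac$BadACaDaC
  rot[10] = BDADAbac$BadACaDaCb
  rot[11] = DADAbac$BadACaDaCbB
  rot[12] = ADAbac$BadACaDaCbBD
  rot[13] = DAbac$BadACaDaCbBDA
  rot[14] = Abac$BadACaDaCbBDAD
  rot[15] = bac$BadACaDaCbBDADA
  rot[16] = ac$BadACaDaCbBDADAb
  rot[17] = c$BadACaDaCbBDADAba
  rot[18] = $BadACaDaCbBDADAbac
Sorted (with $ < everything):
  sorted[0] = $BadACaDaCbBDADAbac  (last char: 'c')
  sorted[1] = ACaDaCbBDADAbac$Bad  (last char: 'd')
  sorted[2] = ADAbac$BadACaDaCbBD  (last char: 'D')
  sorted[3] = Abac$BadACaDaCbBDAD  (last char: 'D')
  sorted[4] = BDADAbac$BadACaDaCb  (last char: 'b')
  sorted[5] = BadACaDaCbBDADAbac$  (last char: '$')
  sorted[6] = CaDaCbBDADAbac$BadA  (last char: 'A')
  sorted[7] = CbBDADAbac$BadACaDa  (last char: 'a')
  sorted[8] = DADAbac$BadACaDaCbB  (last char: 'B')
  sorted[9] = DAbac$BadACaDaCbBDA  (last char: 'A')
  sorted[10] = DaCbBDADAbac$BadACa  (last char: 'a')
  sorted[11] = aCbBDADAbac$BadACaD  (last char: 'D')
  sorted[12] = aDaCbBDADAbac$BadAC  (last char: 'C')
  sorted[13] = ac$BadACaDaCbBDADAb  (last char: 'b')
  sorted[14] = adACaDaCbBDADAbac$B  (last char: 'B')
  sorted[15] = bBDADAbac$BadACaDaC  (last char: 'C')
  sorted[16] = bac$BadACaDaCbBDADA  (last char: 'A')
  sorted[17] = c$BadACaDaCbBDADAba  (last char: 'a')
  sorted[18] = dACaDaCbBDADAbac$Ba  (last char: 'a')
Last column: cdDDb$AaBAaDCbBCAaa
Original string S is at sorted index 5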